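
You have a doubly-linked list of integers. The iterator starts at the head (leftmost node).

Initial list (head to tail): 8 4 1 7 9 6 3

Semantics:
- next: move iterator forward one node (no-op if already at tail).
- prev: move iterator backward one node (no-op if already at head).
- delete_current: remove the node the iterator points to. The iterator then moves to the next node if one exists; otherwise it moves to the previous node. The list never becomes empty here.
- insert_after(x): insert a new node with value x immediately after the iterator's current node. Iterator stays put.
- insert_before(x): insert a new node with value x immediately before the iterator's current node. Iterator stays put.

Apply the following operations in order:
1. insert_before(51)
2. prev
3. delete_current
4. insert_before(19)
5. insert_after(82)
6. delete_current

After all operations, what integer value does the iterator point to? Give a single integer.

After 1 (insert_before(51)): list=[51, 8, 4, 1, 7, 9, 6, 3] cursor@8
After 2 (prev): list=[51, 8, 4, 1, 7, 9, 6, 3] cursor@51
After 3 (delete_current): list=[8, 4, 1, 7, 9, 6, 3] cursor@8
After 4 (insert_before(19)): list=[19, 8, 4, 1, 7, 9, 6, 3] cursor@8
After 5 (insert_after(82)): list=[19, 8, 82, 4, 1, 7, 9, 6, 3] cursor@8
After 6 (delete_current): list=[19, 82, 4, 1, 7, 9, 6, 3] cursor@82

Answer: 82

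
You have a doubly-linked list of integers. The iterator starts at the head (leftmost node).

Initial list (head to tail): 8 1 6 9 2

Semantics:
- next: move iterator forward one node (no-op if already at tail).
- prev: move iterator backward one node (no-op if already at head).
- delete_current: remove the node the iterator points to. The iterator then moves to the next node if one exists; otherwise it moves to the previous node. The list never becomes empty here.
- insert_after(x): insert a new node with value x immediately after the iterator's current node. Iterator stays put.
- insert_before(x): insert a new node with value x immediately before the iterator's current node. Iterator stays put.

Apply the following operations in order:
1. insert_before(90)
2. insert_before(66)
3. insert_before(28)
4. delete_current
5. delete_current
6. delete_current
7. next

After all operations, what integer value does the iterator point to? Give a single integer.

Answer: 2

Derivation:
After 1 (insert_before(90)): list=[90, 8, 1, 6, 9, 2] cursor@8
After 2 (insert_before(66)): list=[90, 66, 8, 1, 6, 9, 2] cursor@8
After 3 (insert_before(28)): list=[90, 66, 28, 8, 1, 6, 9, 2] cursor@8
After 4 (delete_current): list=[90, 66, 28, 1, 6, 9, 2] cursor@1
After 5 (delete_current): list=[90, 66, 28, 6, 9, 2] cursor@6
After 6 (delete_current): list=[90, 66, 28, 9, 2] cursor@9
After 7 (next): list=[90, 66, 28, 9, 2] cursor@2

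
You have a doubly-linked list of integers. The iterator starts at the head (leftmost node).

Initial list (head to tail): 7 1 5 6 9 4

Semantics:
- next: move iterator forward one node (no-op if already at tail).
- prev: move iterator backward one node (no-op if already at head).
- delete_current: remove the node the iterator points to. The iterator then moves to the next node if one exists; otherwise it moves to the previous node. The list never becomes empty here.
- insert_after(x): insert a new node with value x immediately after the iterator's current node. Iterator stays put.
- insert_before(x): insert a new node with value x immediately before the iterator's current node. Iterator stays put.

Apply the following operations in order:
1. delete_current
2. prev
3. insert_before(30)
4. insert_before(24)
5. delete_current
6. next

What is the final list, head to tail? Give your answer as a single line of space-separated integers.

After 1 (delete_current): list=[1, 5, 6, 9, 4] cursor@1
After 2 (prev): list=[1, 5, 6, 9, 4] cursor@1
After 3 (insert_before(30)): list=[30, 1, 5, 6, 9, 4] cursor@1
After 4 (insert_before(24)): list=[30, 24, 1, 5, 6, 9, 4] cursor@1
After 5 (delete_current): list=[30, 24, 5, 6, 9, 4] cursor@5
After 6 (next): list=[30, 24, 5, 6, 9, 4] cursor@6

Answer: 30 24 5 6 9 4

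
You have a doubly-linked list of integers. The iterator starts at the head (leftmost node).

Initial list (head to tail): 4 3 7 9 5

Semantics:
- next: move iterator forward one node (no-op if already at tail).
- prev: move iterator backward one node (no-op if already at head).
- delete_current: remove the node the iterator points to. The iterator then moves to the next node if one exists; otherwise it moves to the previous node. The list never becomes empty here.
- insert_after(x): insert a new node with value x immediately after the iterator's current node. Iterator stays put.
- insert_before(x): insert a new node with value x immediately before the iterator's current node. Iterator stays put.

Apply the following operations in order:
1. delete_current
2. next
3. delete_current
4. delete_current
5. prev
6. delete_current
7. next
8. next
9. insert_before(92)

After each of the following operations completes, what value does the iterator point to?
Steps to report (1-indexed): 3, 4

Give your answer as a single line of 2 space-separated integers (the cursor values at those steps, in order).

After 1 (delete_current): list=[3, 7, 9, 5] cursor@3
After 2 (next): list=[3, 7, 9, 5] cursor@7
After 3 (delete_current): list=[3, 9, 5] cursor@9
After 4 (delete_current): list=[3, 5] cursor@5
After 5 (prev): list=[3, 5] cursor@3
After 6 (delete_current): list=[5] cursor@5
After 7 (next): list=[5] cursor@5
After 8 (next): list=[5] cursor@5
After 9 (insert_before(92)): list=[92, 5] cursor@5

Answer: 9 5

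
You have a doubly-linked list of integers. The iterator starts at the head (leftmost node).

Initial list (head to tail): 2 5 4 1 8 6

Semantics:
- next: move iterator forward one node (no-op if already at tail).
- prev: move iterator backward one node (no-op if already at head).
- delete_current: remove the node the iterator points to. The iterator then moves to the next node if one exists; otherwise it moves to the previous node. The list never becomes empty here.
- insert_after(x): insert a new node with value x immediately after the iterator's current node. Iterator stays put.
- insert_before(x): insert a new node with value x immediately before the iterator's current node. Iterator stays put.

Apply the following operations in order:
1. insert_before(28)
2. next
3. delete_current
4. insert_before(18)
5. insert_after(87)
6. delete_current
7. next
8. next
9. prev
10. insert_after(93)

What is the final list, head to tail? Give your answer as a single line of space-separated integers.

Answer: 28 2 18 87 1 93 8 6

Derivation:
After 1 (insert_before(28)): list=[28, 2, 5, 4, 1, 8, 6] cursor@2
After 2 (next): list=[28, 2, 5, 4, 1, 8, 6] cursor@5
After 3 (delete_current): list=[28, 2, 4, 1, 8, 6] cursor@4
After 4 (insert_before(18)): list=[28, 2, 18, 4, 1, 8, 6] cursor@4
After 5 (insert_after(87)): list=[28, 2, 18, 4, 87, 1, 8, 6] cursor@4
After 6 (delete_current): list=[28, 2, 18, 87, 1, 8, 6] cursor@87
After 7 (next): list=[28, 2, 18, 87, 1, 8, 6] cursor@1
After 8 (next): list=[28, 2, 18, 87, 1, 8, 6] cursor@8
After 9 (prev): list=[28, 2, 18, 87, 1, 8, 6] cursor@1
After 10 (insert_after(93)): list=[28, 2, 18, 87, 1, 93, 8, 6] cursor@1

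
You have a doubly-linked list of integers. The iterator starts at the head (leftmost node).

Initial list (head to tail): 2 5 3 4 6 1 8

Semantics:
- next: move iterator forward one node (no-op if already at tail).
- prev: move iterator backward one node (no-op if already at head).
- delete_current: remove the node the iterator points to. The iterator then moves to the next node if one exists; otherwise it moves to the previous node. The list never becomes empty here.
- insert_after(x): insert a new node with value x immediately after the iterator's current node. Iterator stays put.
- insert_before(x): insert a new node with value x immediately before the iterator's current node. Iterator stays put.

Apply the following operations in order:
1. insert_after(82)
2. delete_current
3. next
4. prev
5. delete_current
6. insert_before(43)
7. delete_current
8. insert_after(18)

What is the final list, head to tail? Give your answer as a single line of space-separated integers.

Answer: 43 3 18 4 6 1 8

Derivation:
After 1 (insert_after(82)): list=[2, 82, 5, 3, 4, 6, 1, 8] cursor@2
After 2 (delete_current): list=[82, 5, 3, 4, 6, 1, 8] cursor@82
After 3 (next): list=[82, 5, 3, 4, 6, 1, 8] cursor@5
After 4 (prev): list=[82, 5, 3, 4, 6, 1, 8] cursor@82
After 5 (delete_current): list=[5, 3, 4, 6, 1, 8] cursor@5
After 6 (insert_before(43)): list=[43, 5, 3, 4, 6, 1, 8] cursor@5
After 7 (delete_current): list=[43, 3, 4, 6, 1, 8] cursor@3
After 8 (insert_after(18)): list=[43, 3, 18, 4, 6, 1, 8] cursor@3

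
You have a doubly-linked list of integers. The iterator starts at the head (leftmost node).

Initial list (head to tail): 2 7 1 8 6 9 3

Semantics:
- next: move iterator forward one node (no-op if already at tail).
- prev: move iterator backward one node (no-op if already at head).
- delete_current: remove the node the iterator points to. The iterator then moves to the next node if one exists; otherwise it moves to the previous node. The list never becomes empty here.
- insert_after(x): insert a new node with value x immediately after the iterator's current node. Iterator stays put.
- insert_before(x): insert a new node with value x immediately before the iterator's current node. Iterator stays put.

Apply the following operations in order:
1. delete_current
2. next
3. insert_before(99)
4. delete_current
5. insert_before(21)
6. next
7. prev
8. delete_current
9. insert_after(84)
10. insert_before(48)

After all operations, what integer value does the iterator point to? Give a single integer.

After 1 (delete_current): list=[7, 1, 8, 6, 9, 3] cursor@7
After 2 (next): list=[7, 1, 8, 6, 9, 3] cursor@1
After 3 (insert_before(99)): list=[7, 99, 1, 8, 6, 9, 3] cursor@1
After 4 (delete_current): list=[7, 99, 8, 6, 9, 3] cursor@8
After 5 (insert_before(21)): list=[7, 99, 21, 8, 6, 9, 3] cursor@8
After 6 (next): list=[7, 99, 21, 8, 6, 9, 3] cursor@6
After 7 (prev): list=[7, 99, 21, 8, 6, 9, 3] cursor@8
After 8 (delete_current): list=[7, 99, 21, 6, 9, 3] cursor@6
After 9 (insert_after(84)): list=[7, 99, 21, 6, 84, 9, 3] cursor@6
After 10 (insert_before(48)): list=[7, 99, 21, 48, 6, 84, 9, 3] cursor@6

Answer: 6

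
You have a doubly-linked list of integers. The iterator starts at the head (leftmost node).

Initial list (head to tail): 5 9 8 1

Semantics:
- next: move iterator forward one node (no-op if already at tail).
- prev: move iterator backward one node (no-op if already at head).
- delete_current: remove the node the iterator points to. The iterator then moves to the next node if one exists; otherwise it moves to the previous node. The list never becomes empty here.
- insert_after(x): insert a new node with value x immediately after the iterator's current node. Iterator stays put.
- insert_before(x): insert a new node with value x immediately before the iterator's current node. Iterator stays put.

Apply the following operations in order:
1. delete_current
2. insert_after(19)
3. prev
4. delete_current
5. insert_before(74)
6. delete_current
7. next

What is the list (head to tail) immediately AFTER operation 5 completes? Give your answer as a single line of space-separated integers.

Answer: 74 19 8 1

Derivation:
After 1 (delete_current): list=[9, 8, 1] cursor@9
After 2 (insert_after(19)): list=[9, 19, 8, 1] cursor@9
After 3 (prev): list=[9, 19, 8, 1] cursor@9
After 4 (delete_current): list=[19, 8, 1] cursor@19
After 5 (insert_before(74)): list=[74, 19, 8, 1] cursor@19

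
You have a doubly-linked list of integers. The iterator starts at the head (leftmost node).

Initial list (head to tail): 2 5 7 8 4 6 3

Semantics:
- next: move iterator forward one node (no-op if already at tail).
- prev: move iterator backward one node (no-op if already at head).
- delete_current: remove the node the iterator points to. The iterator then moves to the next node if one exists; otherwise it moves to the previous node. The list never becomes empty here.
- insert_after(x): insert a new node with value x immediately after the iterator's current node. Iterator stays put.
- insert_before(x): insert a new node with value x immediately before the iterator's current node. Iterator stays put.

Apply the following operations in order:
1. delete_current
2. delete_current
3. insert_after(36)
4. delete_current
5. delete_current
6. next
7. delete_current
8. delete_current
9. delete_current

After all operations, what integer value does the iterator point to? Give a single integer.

Answer: 8

Derivation:
After 1 (delete_current): list=[5, 7, 8, 4, 6, 3] cursor@5
After 2 (delete_current): list=[7, 8, 4, 6, 3] cursor@7
After 3 (insert_after(36)): list=[7, 36, 8, 4, 6, 3] cursor@7
After 4 (delete_current): list=[36, 8, 4, 6, 3] cursor@36
After 5 (delete_current): list=[8, 4, 6, 3] cursor@8
After 6 (next): list=[8, 4, 6, 3] cursor@4
After 7 (delete_current): list=[8, 6, 3] cursor@6
After 8 (delete_current): list=[8, 3] cursor@3
After 9 (delete_current): list=[8] cursor@8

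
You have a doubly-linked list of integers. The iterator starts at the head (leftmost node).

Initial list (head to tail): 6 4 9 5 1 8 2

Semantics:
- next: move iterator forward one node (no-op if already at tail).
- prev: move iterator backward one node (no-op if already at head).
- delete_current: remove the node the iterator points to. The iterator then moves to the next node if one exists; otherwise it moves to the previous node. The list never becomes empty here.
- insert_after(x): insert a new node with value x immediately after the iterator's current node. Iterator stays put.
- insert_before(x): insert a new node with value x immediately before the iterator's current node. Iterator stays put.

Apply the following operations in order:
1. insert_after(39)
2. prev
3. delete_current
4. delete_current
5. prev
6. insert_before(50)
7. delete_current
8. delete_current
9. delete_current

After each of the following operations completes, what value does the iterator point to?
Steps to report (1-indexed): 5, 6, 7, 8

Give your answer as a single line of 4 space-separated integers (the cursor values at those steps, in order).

Answer: 4 4 9 5

Derivation:
After 1 (insert_after(39)): list=[6, 39, 4, 9, 5, 1, 8, 2] cursor@6
After 2 (prev): list=[6, 39, 4, 9, 5, 1, 8, 2] cursor@6
After 3 (delete_current): list=[39, 4, 9, 5, 1, 8, 2] cursor@39
After 4 (delete_current): list=[4, 9, 5, 1, 8, 2] cursor@4
After 5 (prev): list=[4, 9, 5, 1, 8, 2] cursor@4
After 6 (insert_before(50)): list=[50, 4, 9, 5, 1, 8, 2] cursor@4
After 7 (delete_current): list=[50, 9, 5, 1, 8, 2] cursor@9
After 8 (delete_current): list=[50, 5, 1, 8, 2] cursor@5
After 9 (delete_current): list=[50, 1, 8, 2] cursor@1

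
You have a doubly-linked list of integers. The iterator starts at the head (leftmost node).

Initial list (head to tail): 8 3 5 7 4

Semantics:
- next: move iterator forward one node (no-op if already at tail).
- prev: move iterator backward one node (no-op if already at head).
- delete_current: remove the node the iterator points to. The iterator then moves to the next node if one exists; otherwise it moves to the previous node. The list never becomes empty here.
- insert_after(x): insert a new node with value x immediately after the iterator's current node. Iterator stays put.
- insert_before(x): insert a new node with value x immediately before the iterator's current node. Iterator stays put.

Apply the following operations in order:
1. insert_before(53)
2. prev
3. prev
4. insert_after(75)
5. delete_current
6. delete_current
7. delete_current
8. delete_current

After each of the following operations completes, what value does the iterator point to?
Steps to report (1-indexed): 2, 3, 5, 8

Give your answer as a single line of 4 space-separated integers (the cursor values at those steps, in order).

Answer: 53 53 75 5

Derivation:
After 1 (insert_before(53)): list=[53, 8, 3, 5, 7, 4] cursor@8
After 2 (prev): list=[53, 8, 3, 5, 7, 4] cursor@53
After 3 (prev): list=[53, 8, 3, 5, 7, 4] cursor@53
After 4 (insert_after(75)): list=[53, 75, 8, 3, 5, 7, 4] cursor@53
After 5 (delete_current): list=[75, 8, 3, 5, 7, 4] cursor@75
After 6 (delete_current): list=[8, 3, 5, 7, 4] cursor@8
After 7 (delete_current): list=[3, 5, 7, 4] cursor@3
After 8 (delete_current): list=[5, 7, 4] cursor@5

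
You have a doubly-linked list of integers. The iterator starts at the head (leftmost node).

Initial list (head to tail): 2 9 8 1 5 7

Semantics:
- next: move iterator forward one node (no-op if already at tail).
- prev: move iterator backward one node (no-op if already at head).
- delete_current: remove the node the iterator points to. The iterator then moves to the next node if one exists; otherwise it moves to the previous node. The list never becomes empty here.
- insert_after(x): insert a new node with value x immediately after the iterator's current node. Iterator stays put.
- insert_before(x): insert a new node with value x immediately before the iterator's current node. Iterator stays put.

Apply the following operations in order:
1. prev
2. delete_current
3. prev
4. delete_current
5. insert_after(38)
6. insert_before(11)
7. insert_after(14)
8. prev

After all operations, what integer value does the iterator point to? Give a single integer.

Answer: 11

Derivation:
After 1 (prev): list=[2, 9, 8, 1, 5, 7] cursor@2
After 2 (delete_current): list=[9, 8, 1, 5, 7] cursor@9
After 3 (prev): list=[9, 8, 1, 5, 7] cursor@9
After 4 (delete_current): list=[8, 1, 5, 7] cursor@8
After 5 (insert_after(38)): list=[8, 38, 1, 5, 7] cursor@8
After 6 (insert_before(11)): list=[11, 8, 38, 1, 5, 7] cursor@8
After 7 (insert_after(14)): list=[11, 8, 14, 38, 1, 5, 7] cursor@8
After 8 (prev): list=[11, 8, 14, 38, 1, 5, 7] cursor@11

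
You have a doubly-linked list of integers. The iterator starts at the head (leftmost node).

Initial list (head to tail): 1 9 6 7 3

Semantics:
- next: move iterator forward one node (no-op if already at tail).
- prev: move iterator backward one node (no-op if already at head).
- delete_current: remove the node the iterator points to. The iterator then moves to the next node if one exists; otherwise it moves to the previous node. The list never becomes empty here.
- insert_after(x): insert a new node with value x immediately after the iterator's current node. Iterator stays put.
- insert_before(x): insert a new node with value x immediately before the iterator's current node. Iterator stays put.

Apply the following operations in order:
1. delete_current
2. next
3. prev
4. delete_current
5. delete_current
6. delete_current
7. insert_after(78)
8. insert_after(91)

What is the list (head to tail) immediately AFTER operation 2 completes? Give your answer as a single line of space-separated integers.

Answer: 9 6 7 3

Derivation:
After 1 (delete_current): list=[9, 6, 7, 3] cursor@9
After 2 (next): list=[9, 6, 7, 3] cursor@6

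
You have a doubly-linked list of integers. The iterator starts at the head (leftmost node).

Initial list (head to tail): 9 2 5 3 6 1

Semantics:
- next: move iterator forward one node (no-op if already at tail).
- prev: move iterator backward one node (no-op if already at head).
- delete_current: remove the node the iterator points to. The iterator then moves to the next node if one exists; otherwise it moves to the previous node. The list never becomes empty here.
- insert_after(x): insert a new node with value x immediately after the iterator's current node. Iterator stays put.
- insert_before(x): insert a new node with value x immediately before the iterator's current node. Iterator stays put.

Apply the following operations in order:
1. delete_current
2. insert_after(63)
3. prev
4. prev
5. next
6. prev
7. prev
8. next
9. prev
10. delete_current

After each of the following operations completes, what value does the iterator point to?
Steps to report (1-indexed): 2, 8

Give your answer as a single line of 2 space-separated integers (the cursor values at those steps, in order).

After 1 (delete_current): list=[2, 5, 3, 6, 1] cursor@2
After 2 (insert_after(63)): list=[2, 63, 5, 3, 6, 1] cursor@2
After 3 (prev): list=[2, 63, 5, 3, 6, 1] cursor@2
After 4 (prev): list=[2, 63, 5, 3, 6, 1] cursor@2
After 5 (next): list=[2, 63, 5, 3, 6, 1] cursor@63
After 6 (prev): list=[2, 63, 5, 3, 6, 1] cursor@2
After 7 (prev): list=[2, 63, 5, 3, 6, 1] cursor@2
After 8 (next): list=[2, 63, 5, 3, 6, 1] cursor@63
After 9 (prev): list=[2, 63, 5, 3, 6, 1] cursor@2
After 10 (delete_current): list=[63, 5, 3, 6, 1] cursor@63

Answer: 2 63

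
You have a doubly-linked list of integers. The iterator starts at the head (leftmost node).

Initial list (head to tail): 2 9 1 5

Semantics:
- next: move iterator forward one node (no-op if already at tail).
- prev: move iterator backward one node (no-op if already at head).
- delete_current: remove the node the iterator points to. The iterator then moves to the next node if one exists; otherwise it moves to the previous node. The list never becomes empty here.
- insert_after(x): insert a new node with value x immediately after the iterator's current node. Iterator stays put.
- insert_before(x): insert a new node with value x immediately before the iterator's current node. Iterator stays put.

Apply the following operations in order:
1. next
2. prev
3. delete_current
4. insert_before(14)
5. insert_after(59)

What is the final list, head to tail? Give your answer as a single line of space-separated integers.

Answer: 14 9 59 1 5

Derivation:
After 1 (next): list=[2, 9, 1, 5] cursor@9
After 2 (prev): list=[2, 9, 1, 5] cursor@2
After 3 (delete_current): list=[9, 1, 5] cursor@9
After 4 (insert_before(14)): list=[14, 9, 1, 5] cursor@9
After 5 (insert_after(59)): list=[14, 9, 59, 1, 5] cursor@9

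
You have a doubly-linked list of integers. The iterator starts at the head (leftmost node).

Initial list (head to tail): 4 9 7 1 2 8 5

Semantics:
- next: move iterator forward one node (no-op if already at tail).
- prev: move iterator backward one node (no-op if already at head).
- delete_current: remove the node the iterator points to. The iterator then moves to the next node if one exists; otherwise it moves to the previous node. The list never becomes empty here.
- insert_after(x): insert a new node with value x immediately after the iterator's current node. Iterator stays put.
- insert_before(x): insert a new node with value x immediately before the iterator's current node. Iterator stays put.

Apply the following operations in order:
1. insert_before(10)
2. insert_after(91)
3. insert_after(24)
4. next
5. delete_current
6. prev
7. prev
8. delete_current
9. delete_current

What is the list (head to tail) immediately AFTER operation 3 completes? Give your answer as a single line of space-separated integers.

After 1 (insert_before(10)): list=[10, 4, 9, 7, 1, 2, 8, 5] cursor@4
After 2 (insert_after(91)): list=[10, 4, 91, 9, 7, 1, 2, 8, 5] cursor@4
After 3 (insert_after(24)): list=[10, 4, 24, 91, 9, 7, 1, 2, 8, 5] cursor@4

Answer: 10 4 24 91 9 7 1 2 8 5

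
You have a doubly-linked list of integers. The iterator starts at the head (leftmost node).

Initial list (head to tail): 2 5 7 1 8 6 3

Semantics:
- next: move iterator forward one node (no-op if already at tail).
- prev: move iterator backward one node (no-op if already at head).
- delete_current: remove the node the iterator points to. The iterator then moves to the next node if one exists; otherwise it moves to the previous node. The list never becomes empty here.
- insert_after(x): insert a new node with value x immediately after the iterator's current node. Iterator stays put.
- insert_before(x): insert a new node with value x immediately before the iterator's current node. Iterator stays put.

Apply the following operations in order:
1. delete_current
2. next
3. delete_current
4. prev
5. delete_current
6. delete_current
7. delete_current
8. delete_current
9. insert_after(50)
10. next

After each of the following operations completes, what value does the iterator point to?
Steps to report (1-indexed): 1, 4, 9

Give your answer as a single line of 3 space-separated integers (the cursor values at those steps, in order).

After 1 (delete_current): list=[5, 7, 1, 8, 6, 3] cursor@5
After 2 (next): list=[5, 7, 1, 8, 6, 3] cursor@7
After 3 (delete_current): list=[5, 1, 8, 6, 3] cursor@1
After 4 (prev): list=[5, 1, 8, 6, 3] cursor@5
After 5 (delete_current): list=[1, 8, 6, 3] cursor@1
After 6 (delete_current): list=[8, 6, 3] cursor@8
After 7 (delete_current): list=[6, 3] cursor@6
After 8 (delete_current): list=[3] cursor@3
After 9 (insert_after(50)): list=[3, 50] cursor@3
After 10 (next): list=[3, 50] cursor@50

Answer: 5 5 3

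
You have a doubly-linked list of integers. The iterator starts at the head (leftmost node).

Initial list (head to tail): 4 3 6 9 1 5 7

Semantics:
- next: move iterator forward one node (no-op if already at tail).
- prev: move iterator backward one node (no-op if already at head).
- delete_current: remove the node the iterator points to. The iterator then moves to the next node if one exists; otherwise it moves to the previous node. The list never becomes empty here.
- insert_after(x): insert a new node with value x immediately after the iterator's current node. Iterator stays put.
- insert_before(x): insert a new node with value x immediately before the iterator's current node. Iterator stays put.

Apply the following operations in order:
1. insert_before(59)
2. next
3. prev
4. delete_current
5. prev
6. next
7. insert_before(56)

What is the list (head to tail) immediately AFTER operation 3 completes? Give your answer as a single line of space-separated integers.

After 1 (insert_before(59)): list=[59, 4, 3, 6, 9, 1, 5, 7] cursor@4
After 2 (next): list=[59, 4, 3, 6, 9, 1, 5, 7] cursor@3
After 3 (prev): list=[59, 4, 3, 6, 9, 1, 5, 7] cursor@4

Answer: 59 4 3 6 9 1 5 7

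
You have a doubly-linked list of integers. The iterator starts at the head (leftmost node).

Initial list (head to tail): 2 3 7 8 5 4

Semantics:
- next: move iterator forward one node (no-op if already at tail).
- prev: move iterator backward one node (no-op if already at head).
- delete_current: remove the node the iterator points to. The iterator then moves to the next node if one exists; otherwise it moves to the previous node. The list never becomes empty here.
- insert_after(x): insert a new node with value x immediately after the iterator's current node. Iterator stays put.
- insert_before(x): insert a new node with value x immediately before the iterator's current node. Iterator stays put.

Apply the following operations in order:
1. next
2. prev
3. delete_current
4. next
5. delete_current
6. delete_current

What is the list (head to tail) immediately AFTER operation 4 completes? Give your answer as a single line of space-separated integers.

Answer: 3 7 8 5 4

Derivation:
After 1 (next): list=[2, 3, 7, 8, 5, 4] cursor@3
After 2 (prev): list=[2, 3, 7, 8, 5, 4] cursor@2
After 3 (delete_current): list=[3, 7, 8, 5, 4] cursor@3
After 4 (next): list=[3, 7, 8, 5, 4] cursor@7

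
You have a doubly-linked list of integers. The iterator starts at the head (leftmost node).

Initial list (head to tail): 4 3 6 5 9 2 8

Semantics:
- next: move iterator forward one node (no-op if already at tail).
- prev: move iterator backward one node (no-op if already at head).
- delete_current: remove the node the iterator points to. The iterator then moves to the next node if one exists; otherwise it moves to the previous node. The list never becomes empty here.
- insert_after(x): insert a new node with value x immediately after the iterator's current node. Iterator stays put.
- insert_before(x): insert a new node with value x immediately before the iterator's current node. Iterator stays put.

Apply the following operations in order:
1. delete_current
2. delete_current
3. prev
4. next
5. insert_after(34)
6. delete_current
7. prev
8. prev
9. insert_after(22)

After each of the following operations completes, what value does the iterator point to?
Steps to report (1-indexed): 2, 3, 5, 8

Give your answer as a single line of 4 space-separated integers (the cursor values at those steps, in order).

Answer: 6 6 5 6

Derivation:
After 1 (delete_current): list=[3, 6, 5, 9, 2, 8] cursor@3
After 2 (delete_current): list=[6, 5, 9, 2, 8] cursor@6
After 3 (prev): list=[6, 5, 9, 2, 8] cursor@6
After 4 (next): list=[6, 5, 9, 2, 8] cursor@5
After 5 (insert_after(34)): list=[6, 5, 34, 9, 2, 8] cursor@5
After 6 (delete_current): list=[6, 34, 9, 2, 8] cursor@34
After 7 (prev): list=[6, 34, 9, 2, 8] cursor@6
After 8 (prev): list=[6, 34, 9, 2, 8] cursor@6
After 9 (insert_after(22)): list=[6, 22, 34, 9, 2, 8] cursor@6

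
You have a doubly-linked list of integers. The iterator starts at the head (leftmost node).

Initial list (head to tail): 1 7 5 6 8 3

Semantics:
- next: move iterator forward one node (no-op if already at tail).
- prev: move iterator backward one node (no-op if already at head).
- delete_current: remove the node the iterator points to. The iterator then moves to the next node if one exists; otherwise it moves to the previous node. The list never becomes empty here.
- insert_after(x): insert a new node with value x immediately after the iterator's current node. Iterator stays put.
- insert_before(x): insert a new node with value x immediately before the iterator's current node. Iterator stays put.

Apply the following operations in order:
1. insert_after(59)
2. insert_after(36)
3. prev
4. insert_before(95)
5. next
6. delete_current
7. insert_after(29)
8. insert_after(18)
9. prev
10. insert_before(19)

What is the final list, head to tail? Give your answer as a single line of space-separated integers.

After 1 (insert_after(59)): list=[1, 59, 7, 5, 6, 8, 3] cursor@1
After 2 (insert_after(36)): list=[1, 36, 59, 7, 5, 6, 8, 3] cursor@1
After 3 (prev): list=[1, 36, 59, 7, 5, 6, 8, 3] cursor@1
After 4 (insert_before(95)): list=[95, 1, 36, 59, 7, 5, 6, 8, 3] cursor@1
After 5 (next): list=[95, 1, 36, 59, 7, 5, 6, 8, 3] cursor@36
After 6 (delete_current): list=[95, 1, 59, 7, 5, 6, 8, 3] cursor@59
After 7 (insert_after(29)): list=[95, 1, 59, 29, 7, 5, 6, 8, 3] cursor@59
After 8 (insert_after(18)): list=[95, 1, 59, 18, 29, 7, 5, 6, 8, 3] cursor@59
After 9 (prev): list=[95, 1, 59, 18, 29, 7, 5, 6, 8, 3] cursor@1
After 10 (insert_before(19)): list=[95, 19, 1, 59, 18, 29, 7, 5, 6, 8, 3] cursor@1

Answer: 95 19 1 59 18 29 7 5 6 8 3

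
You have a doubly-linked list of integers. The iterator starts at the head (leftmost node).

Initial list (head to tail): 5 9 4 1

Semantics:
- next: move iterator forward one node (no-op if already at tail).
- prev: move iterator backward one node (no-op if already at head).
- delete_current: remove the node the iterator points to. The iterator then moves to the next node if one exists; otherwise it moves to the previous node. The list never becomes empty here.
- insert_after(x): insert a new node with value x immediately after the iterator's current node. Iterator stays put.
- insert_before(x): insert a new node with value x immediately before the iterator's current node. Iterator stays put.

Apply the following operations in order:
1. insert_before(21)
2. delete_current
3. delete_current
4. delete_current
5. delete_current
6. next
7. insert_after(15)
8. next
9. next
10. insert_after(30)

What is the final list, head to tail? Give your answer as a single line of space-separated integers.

After 1 (insert_before(21)): list=[21, 5, 9, 4, 1] cursor@5
After 2 (delete_current): list=[21, 9, 4, 1] cursor@9
After 3 (delete_current): list=[21, 4, 1] cursor@4
After 4 (delete_current): list=[21, 1] cursor@1
After 5 (delete_current): list=[21] cursor@21
After 6 (next): list=[21] cursor@21
After 7 (insert_after(15)): list=[21, 15] cursor@21
After 8 (next): list=[21, 15] cursor@15
After 9 (next): list=[21, 15] cursor@15
After 10 (insert_after(30)): list=[21, 15, 30] cursor@15

Answer: 21 15 30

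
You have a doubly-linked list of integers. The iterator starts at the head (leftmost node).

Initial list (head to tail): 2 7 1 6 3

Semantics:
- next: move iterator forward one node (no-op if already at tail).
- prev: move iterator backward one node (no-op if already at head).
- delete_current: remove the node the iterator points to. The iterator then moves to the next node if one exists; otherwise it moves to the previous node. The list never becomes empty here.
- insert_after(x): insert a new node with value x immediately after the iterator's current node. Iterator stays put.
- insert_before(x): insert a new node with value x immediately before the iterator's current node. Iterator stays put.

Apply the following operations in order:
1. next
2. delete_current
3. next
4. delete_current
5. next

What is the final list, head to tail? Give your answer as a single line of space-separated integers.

Answer: 2 1 3

Derivation:
After 1 (next): list=[2, 7, 1, 6, 3] cursor@7
After 2 (delete_current): list=[2, 1, 6, 3] cursor@1
After 3 (next): list=[2, 1, 6, 3] cursor@6
After 4 (delete_current): list=[2, 1, 3] cursor@3
After 5 (next): list=[2, 1, 3] cursor@3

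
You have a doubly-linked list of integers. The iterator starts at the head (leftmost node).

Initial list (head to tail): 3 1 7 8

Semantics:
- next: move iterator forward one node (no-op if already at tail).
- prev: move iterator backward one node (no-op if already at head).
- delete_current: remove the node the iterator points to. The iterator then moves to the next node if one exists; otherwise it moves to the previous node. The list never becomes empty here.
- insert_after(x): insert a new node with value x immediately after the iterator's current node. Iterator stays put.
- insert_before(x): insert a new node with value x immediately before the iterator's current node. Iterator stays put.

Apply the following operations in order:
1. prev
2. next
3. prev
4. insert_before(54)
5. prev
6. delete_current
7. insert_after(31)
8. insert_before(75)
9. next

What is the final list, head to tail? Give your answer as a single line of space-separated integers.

After 1 (prev): list=[3, 1, 7, 8] cursor@3
After 2 (next): list=[3, 1, 7, 8] cursor@1
After 3 (prev): list=[3, 1, 7, 8] cursor@3
After 4 (insert_before(54)): list=[54, 3, 1, 7, 8] cursor@3
After 5 (prev): list=[54, 3, 1, 7, 8] cursor@54
After 6 (delete_current): list=[3, 1, 7, 8] cursor@3
After 7 (insert_after(31)): list=[3, 31, 1, 7, 8] cursor@3
After 8 (insert_before(75)): list=[75, 3, 31, 1, 7, 8] cursor@3
After 9 (next): list=[75, 3, 31, 1, 7, 8] cursor@31

Answer: 75 3 31 1 7 8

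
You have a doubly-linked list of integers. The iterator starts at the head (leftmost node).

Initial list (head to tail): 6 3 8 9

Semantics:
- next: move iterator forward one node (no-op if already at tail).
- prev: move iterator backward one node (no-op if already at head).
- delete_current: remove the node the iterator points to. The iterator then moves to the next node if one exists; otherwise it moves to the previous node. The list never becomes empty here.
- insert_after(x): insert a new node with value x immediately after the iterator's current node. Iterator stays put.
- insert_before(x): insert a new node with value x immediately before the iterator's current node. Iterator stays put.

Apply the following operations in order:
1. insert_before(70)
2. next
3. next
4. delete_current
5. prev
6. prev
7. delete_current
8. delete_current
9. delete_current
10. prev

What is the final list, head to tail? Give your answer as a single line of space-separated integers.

After 1 (insert_before(70)): list=[70, 6, 3, 8, 9] cursor@6
After 2 (next): list=[70, 6, 3, 8, 9] cursor@3
After 3 (next): list=[70, 6, 3, 8, 9] cursor@8
After 4 (delete_current): list=[70, 6, 3, 9] cursor@9
After 5 (prev): list=[70, 6, 3, 9] cursor@3
After 6 (prev): list=[70, 6, 3, 9] cursor@6
After 7 (delete_current): list=[70, 3, 9] cursor@3
After 8 (delete_current): list=[70, 9] cursor@9
After 9 (delete_current): list=[70] cursor@70
After 10 (prev): list=[70] cursor@70

Answer: 70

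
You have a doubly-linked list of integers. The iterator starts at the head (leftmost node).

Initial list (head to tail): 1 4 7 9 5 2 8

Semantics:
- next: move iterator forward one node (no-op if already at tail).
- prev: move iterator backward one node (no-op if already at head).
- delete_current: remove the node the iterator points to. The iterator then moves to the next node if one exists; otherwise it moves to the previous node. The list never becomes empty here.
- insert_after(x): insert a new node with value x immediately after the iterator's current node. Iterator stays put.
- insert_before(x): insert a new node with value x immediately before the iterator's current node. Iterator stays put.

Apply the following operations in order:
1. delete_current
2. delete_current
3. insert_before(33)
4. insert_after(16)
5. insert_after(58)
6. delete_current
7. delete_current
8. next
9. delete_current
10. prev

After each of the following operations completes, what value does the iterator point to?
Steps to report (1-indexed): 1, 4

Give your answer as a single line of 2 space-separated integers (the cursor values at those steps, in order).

Answer: 4 7

Derivation:
After 1 (delete_current): list=[4, 7, 9, 5, 2, 8] cursor@4
After 2 (delete_current): list=[7, 9, 5, 2, 8] cursor@7
After 3 (insert_before(33)): list=[33, 7, 9, 5, 2, 8] cursor@7
After 4 (insert_after(16)): list=[33, 7, 16, 9, 5, 2, 8] cursor@7
After 5 (insert_after(58)): list=[33, 7, 58, 16, 9, 5, 2, 8] cursor@7
After 6 (delete_current): list=[33, 58, 16, 9, 5, 2, 8] cursor@58
After 7 (delete_current): list=[33, 16, 9, 5, 2, 8] cursor@16
After 8 (next): list=[33, 16, 9, 5, 2, 8] cursor@9
After 9 (delete_current): list=[33, 16, 5, 2, 8] cursor@5
After 10 (prev): list=[33, 16, 5, 2, 8] cursor@16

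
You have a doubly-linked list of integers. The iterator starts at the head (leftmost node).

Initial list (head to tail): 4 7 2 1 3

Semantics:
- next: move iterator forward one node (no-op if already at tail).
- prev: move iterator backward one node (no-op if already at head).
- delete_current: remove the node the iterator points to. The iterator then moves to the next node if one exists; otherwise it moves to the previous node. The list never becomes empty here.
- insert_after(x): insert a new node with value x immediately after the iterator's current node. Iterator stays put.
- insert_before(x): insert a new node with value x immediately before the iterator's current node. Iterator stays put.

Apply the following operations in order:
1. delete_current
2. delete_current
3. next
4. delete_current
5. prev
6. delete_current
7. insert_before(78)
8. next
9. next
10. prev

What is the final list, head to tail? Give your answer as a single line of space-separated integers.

Answer: 78 3

Derivation:
After 1 (delete_current): list=[7, 2, 1, 3] cursor@7
After 2 (delete_current): list=[2, 1, 3] cursor@2
After 3 (next): list=[2, 1, 3] cursor@1
After 4 (delete_current): list=[2, 3] cursor@3
After 5 (prev): list=[2, 3] cursor@2
After 6 (delete_current): list=[3] cursor@3
After 7 (insert_before(78)): list=[78, 3] cursor@3
After 8 (next): list=[78, 3] cursor@3
After 9 (next): list=[78, 3] cursor@3
After 10 (prev): list=[78, 3] cursor@78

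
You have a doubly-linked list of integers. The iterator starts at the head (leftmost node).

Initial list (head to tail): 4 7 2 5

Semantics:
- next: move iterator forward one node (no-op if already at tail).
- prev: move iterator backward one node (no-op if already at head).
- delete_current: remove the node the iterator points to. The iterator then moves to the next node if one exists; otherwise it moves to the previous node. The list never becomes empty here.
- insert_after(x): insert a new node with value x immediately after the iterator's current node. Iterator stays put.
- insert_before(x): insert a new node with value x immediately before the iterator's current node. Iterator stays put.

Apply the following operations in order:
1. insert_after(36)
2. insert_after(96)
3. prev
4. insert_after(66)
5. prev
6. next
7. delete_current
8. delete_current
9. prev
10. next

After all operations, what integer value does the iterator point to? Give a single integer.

After 1 (insert_after(36)): list=[4, 36, 7, 2, 5] cursor@4
After 2 (insert_after(96)): list=[4, 96, 36, 7, 2, 5] cursor@4
After 3 (prev): list=[4, 96, 36, 7, 2, 5] cursor@4
After 4 (insert_after(66)): list=[4, 66, 96, 36, 7, 2, 5] cursor@4
After 5 (prev): list=[4, 66, 96, 36, 7, 2, 5] cursor@4
After 6 (next): list=[4, 66, 96, 36, 7, 2, 5] cursor@66
After 7 (delete_current): list=[4, 96, 36, 7, 2, 5] cursor@96
After 8 (delete_current): list=[4, 36, 7, 2, 5] cursor@36
After 9 (prev): list=[4, 36, 7, 2, 5] cursor@4
After 10 (next): list=[4, 36, 7, 2, 5] cursor@36

Answer: 36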